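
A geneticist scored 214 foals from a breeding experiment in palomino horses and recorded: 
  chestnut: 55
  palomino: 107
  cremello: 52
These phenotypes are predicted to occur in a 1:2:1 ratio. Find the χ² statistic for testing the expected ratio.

Under the 1:2:1 hypothesis (Σ ratio = 4, N = 214):
  chestnut: 214 × 1/4 = 53.5
  palomino: 214 × 2/4 = 107
  cremello: 214 × 1/4 = 53.5
χ² = Σ (O − E)² / E
  chestnut: (55 − 53.5)² / 53.5 = 0.0421
  palomino: (107 − 107)² / 107 = 0.0000
  cremello: (52 − 53.5)² / 53.5 = 0.0421
χ² = 0.0421 + 0.0000 + 0.0421 = 0.0842 ≈ 0.084

0.084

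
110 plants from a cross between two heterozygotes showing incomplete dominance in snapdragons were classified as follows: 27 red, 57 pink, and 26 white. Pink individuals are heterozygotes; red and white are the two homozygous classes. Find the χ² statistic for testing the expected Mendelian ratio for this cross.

0.164

With incomplete dominance, a heterozygote × heterozygote cross gives a 1:2:1 phenotypic ratio.
Under the 1:2:1 hypothesis (Σ ratio = 4, N = 110):
  red: 110 × 1/4 = 27.5
  pink: 110 × 2/4 = 55
  white: 110 × 1/4 = 27.5
χ² = Σ (O − E)² / E
  red: (27 − 27.5)² / 27.5 = 0.0091
  pink: (57 − 55)² / 55 = 0.0727
  white: (26 − 27.5)² / 27.5 = 0.0818
χ² = 0.0091 + 0.0727 + 0.0818 = 0.1636 ≈ 0.164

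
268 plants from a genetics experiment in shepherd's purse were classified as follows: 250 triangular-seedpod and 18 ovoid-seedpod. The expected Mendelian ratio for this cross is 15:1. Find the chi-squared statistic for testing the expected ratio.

0.100

Under the 15:1 hypothesis (Σ ratio = 16, N = 268):
  triangular-seedpod: 268 × 15/16 = 251.25
  ovoid-seedpod: 268 × 1/16 = 16.75
χ² = Σ (O − E)² / E
  triangular-seedpod: (250 − 251.25)² / 251.25 = 0.0062
  ovoid-seedpod: (18 − 16.75)² / 16.75 = 0.0933
χ² = 0.0062 + 0.0933 = 0.0995 ≈ 0.100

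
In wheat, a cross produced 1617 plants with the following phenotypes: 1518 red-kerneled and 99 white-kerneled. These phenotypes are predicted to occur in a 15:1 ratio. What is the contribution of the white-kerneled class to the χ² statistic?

0.042

Expected counts for N = 1617 under a 15:1 ratio (total parts = 16):
  red-kerneled: 1617 × 15/16 = 1515.9375
  white-kerneled: 1617 × 1/16 = 101.0625
Contribution of white-kerneled: (99 − 101.0625)² / 101.0625 = 0.0421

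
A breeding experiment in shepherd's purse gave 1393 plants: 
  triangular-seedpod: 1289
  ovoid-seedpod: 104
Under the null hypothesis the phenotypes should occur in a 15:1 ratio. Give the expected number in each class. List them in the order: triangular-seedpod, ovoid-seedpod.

Under the 15:1 hypothesis (Σ ratio = 16, N = 1393):
  triangular-seedpod: 1393 × 15/16 = 1305.9375
  ovoid-seedpod: 1393 × 1/16 = 87.0625

1305.9375, 87.0625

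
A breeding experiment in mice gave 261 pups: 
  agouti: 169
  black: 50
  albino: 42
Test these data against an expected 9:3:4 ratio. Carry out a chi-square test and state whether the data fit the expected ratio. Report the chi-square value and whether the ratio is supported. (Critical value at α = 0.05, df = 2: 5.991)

Total ratio parts = 16. Expected numbers out of 261:
  agouti: 261 × 9/16 = 146.8125
  black: 261 × 3/16 = 48.9375
  albino: 261 × 4/16 = 65.25
χ² = Σ (O − E)² / E
  agouti: (169 − 146.8125)² / 146.8125 = 3.3532
  black: (50 − 48.9375)² / 48.9375 = 0.0231
  albino: (42 − 65.25)² / 65.25 = 8.2845
χ² = 3.3532 + 0.0231 + 8.2845 = 11.6608 ≈ 11.661
Degrees of freedom = 3 − 1 = 2; critical value at α = 0.05 is 5.991.
Since 11.661 > 5.991, we reject the null hypothesis — the data do not fit the 9:3:4 ratio.

11.661; not consistent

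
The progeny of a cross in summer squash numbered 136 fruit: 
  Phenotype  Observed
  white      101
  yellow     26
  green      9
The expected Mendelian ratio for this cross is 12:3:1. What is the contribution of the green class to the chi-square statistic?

0.029

Under the 12:3:1 hypothesis (Σ ratio = 16, N = 136):
  white: 136 × 12/16 = 102
  yellow: 136 × 3/16 = 25.5
  green: 136 × 1/16 = 8.5
Contribution of green: (9 − 8.5)² / 8.5 = 0.0294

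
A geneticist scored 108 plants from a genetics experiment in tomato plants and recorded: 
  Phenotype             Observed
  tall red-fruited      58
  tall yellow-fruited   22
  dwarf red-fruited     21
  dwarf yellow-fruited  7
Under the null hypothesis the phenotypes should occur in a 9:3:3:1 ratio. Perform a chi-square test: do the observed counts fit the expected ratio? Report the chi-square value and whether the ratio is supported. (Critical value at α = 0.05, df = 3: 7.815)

The 9:3:3:1 ratio has 16 parts, so with N = 108 the expected counts are:
  tall red-fruited: 108 × 9/16 = 60.75
  tall yellow-fruited: 108 × 3/16 = 20.25
  dwarf red-fruited: 108 × 3/16 = 20.25
  dwarf yellow-fruited: 108 × 1/16 = 6.75
χ² = Σ (O − E)² / E
  tall red-fruited: (58 − 60.75)² / 60.75 = 0.1245
  tall yellow-fruited: (22 − 20.25)² / 20.25 = 0.1512
  dwarf red-fruited: (21 − 20.25)² / 20.25 = 0.0278
  dwarf yellow-fruited: (7 − 6.75)² / 6.75 = 0.0093
χ² = 0.1245 + 0.1512 + 0.0278 + 0.0093 = 0.3128 ≈ 0.313
Degrees of freedom = 4 − 1 = 3; critical value at α = 0.05 is 7.815.
Since 0.313 < 7.815, we fail to reject the null hypothesis — the data are consistent with the 9:3:3:1 ratio.

0.313; consistent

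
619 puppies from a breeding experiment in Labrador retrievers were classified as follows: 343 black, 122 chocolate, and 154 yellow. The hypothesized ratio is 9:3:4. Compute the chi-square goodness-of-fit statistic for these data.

Total ratio parts = 16. Expected numbers out of 619:
  black: 619 × 9/16 = 348.1875
  chocolate: 619 × 3/16 = 116.0625
  yellow: 619 × 4/16 = 154.75
χ² = Σ (O − E)² / E
  black: (343 − 348.1875)² / 348.1875 = 0.0773
  chocolate: (122 − 116.0625)² / 116.0625 = 0.3037
  yellow: (154 − 154.75)² / 154.75 = 0.0036
χ² = 0.0773 + 0.3037 + 0.0036 = 0.3846 ≈ 0.385

0.385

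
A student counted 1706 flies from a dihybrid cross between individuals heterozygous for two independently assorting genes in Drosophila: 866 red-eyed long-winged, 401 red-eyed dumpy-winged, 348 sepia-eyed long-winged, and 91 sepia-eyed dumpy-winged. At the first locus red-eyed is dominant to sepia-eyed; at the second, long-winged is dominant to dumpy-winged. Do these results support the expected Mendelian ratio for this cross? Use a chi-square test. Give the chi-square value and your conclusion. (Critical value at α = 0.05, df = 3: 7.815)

A dihybrid F₂ with independent assortment and complete dominance at both loci gives a 9:3:3:1 phenotypic ratio.
The 9:3:3:1 ratio has 16 parts, so with N = 1706 the expected counts are:
  red-eyed long-winged: 1706 × 9/16 = 959.625
  red-eyed dumpy-winged: 1706 × 3/16 = 319.875
  sepia-eyed long-winged: 1706 × 3/16 = 319.875
  sepia-eyed dumpy-winged: 1706 × 1/16 = 106.625
χ² = Σ (O − E)² / E
  red-eyed long-winged: (866 − 959.625)² / 959.625 = 9.1344
  red-eyed dumpy-winged: (401 − 319.875)² / 319.875 = 20.5745
  sepia-eyed long-winged: (348 − 319.875)² / 319.875 = 2.4729
  sepia-eyed dumpy-winged: (91 − 106.625)² / 106.625 = 2.2897
χ² = 9.1344 + 20.5745 + 2.4729 + 2.2897 = 34.4715 ≈ 34.472
Degrees of freedom = 4 − 1 = 3; critical value at α = 0.05 is 7.815.
Since 34.472 > 7.815, we reject the null hypothesis — the data do not fit the 9:3:3:1 ratio.

34.472; not consistent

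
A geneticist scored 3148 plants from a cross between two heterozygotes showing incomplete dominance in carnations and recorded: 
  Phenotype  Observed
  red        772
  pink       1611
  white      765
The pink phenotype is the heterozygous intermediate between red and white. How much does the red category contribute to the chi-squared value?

0.286

With incomplete dominance, a heterozygote × heterozygote cross gives a 1:2:1 phenotypic ratio.
Expected counts for N = 3148 under a 1:2:1 ratio (total parts = 4):
  red: 3148 × 1/4 = 787
  pink: 3148 × 2/4 = 1574
  white: 3148 × 1/4 = 787
Contribution of red: (772 − 787)² / 787 = 0.2859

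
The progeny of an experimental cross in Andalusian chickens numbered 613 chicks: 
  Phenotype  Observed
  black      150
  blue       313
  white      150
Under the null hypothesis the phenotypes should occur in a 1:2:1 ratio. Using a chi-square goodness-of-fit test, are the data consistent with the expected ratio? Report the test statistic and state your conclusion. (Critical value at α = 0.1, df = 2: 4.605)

Under the 1:2:1 hypothesis (Σ ratio = 4, N = 613):
  black: 613 × 1/4 = 153.25
  blue: 613 × 2/4 = 306.5
  white: 613 × 1/4 = 153.25
χ² = Σ (O − E)² / E
  black: (150 − 153.25)² / 153.25 = 0.0689
  blue: (313 − 306.5)² / 306.5 = 0.1378
  white: (150 − 153.25)² / 153.25 = 0.0689
χ² = 0.0689 + 0.1378 + 0.0689 = 0.2756 ≈ 0.276
Degrees of freedom = 3 − 1 = 2; critical value at α = 0.1 is 4.605.
Since 0.276 < 4.605, we fail to reject the null hypothesis — the data are consistent with the 1:2:1 ratio.

0.276; consistent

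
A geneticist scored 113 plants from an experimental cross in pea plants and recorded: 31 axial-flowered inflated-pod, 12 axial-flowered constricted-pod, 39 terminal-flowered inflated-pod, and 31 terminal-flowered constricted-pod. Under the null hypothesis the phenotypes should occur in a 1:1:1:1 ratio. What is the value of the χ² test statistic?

Total ratio parts = 4. Expected numbers out of 113:
  axial-flowered inflated-pod: 113 × 1/4 = 28.25
  axial-flowered constricted-pod: 113 × 1/4 = 28.25
  terminal-flowered inflated-pod: 113 × 1/4 = 28.25
  terminal-flowered constricted-pod: 113 × 1/4 = 28.25
χ² = Σ (O − E)² / E
  axial-flowered inflated-pod: (31 − 28.25)² / 28.25 = 0.2677
  axial-flowered constricted-pod: (12 − 28.25)² / 28.25 = 9.3473
  terminal-flowered inflated-pod: (39 − 28.25)² / 28.25 = 4.0907
  terminal-flowered constricted-pod: (31 − 28.25)² / 28.25 = 0.2677
χ² = 0.2677 + 9.3473 + 4.0907 + 0.2677 = 13.9734 ≈ 13.973

13.973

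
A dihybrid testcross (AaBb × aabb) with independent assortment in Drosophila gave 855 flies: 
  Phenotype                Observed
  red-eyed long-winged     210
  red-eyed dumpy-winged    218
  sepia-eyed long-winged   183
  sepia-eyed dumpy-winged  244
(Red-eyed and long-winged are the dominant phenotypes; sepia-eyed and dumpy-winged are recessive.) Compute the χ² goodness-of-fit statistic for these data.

8.855

A dihybrid testcross with independent assortment gives a 1:1:1:1 ratio.
Total ratio parts = 4. Expected numbers out of 855:
  red-eyed long-winged: 855 × 1/4 = 213.75
  red-eyed dumpy-winged: 855 × 1/4 = 213.75
  sepia-eyed long-winged: 855 × 1/4 = 213.75
  sepia-eyed dumpy-winged: 855 × 1/4 = 213.75
χ² = Σ (O − E)² / E
  red-eyed long-winged: (210 − 213.75)² / 213.75 = 0.0658
  red-eyed dumpy-winged: (218 − 213.75)² / 213.75 = 0.0845
  sepia-eyed long-winged: (183 − 213.75)² / 213.75 = 4.4237
  sepia-eyed dumpy-winged: (244 − 213.75)² / 213.75 = 4.2810
χ² = 0.0658 + 0.0845 + 4.4237 + 4.2810 = 8.855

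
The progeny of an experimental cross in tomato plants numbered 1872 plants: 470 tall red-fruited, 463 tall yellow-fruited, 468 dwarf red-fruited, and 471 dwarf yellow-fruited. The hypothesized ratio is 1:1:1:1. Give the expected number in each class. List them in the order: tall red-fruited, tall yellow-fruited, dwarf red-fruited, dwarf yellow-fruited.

468, 468, 468, 468

Under the 1:1:1:1 hypothesis (Σ ratio = 4, N = 1872):
  tall red-fruited: 1872 × 1/4 = 468
  tall yellow-fruited: 1872 × 1/4 = 468
  dwarf red-fruited: 1872 × 1/4 = 468
  dwarf yellow-fruited: 1872 × 1/4 = 468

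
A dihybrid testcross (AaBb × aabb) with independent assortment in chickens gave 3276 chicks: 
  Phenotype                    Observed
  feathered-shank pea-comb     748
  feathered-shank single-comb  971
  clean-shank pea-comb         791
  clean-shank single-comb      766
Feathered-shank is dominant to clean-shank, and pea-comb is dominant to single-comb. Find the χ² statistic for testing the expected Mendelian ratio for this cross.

38.752

A dihybrid testcross with independent assortment gives a 1:1:1:1 ratio.
Expected counts for N = 3276 under a 1:1:1:1 ratio (total parts = 4):
  feathered-shank pea-comb: 3276 × 1/4 = 819
  feathered-shank single-comb: 3276 × 1/4 = 819
  clean-shank pea-comb: 3276 × 1/4 = 819
  clean-shank single-comb: 3276 × 1/4 = 819
χ² = Σ (O − E)² / E
  feathered-shank pea-comb: (748 − 819)² / 819 = 6.1551
  feathered-shank single-comb: (971 − 819)² / 819 = 28.2100
  clean-shank pea-comb: (791 − 819)² / 819 = 0.9573
  clean-shank single-comb: (766 − 819)² / 819 = 3.4298
χ² = 6.1551 + 28.2100 + 0.9573 + 3.4298 = 38.7522 ≈ 38.752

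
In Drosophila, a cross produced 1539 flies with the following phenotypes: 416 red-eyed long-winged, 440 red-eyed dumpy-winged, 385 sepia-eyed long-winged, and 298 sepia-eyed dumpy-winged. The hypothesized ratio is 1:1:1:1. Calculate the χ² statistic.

Under the 1:1:1:1 hypothesis (Σ ratio = 4, N = 1539):
  red-eyed long-winged: 1539 × 1/4 = 384.75
  red-eyed dumpy-winged: 1539 × 1/4 = 384.75
  sepia-eyed long-winged: 1539 × 1/4 = 384.75
  sepia-eyed dumpy-winged: 1539 × 1/4 = 384.75
χ² = Σ (O − E)² / E
  red-eyed long-winged: (416 − 384.75)² / 384.75 = 2.5382
  red-eyed dumpy-winged: (440 − 384.75)² / 384.75 = 7.9339
  sepia-eyed long-winged: (385 − 384.75)² / 384.75 = 0.0002
  sepia-eyed dumpy-winged: (298 − 384.75)² / 384.75 = 19.5596
χ² = 2.5382 + 7.9339 + 0.0002 + 19.5596 = 30.0319 ≈ 30.032

30.032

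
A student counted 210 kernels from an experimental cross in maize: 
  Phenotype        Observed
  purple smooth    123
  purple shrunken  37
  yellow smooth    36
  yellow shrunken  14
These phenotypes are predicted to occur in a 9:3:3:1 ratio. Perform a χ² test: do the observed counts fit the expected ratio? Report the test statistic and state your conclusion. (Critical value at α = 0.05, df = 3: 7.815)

0.692; consistent

Expected counts for N = 210 under a 9:3:3:1 ratio (total parts = 16):
  purple smooth: 210 × 9/16 = 118.125
  purple shrunken: 210 × 3/16 = 39.375
  yellow smooth: 210 × 3/16 = 39.375
  yellow shrunken: 210 × 1/16 = 13.125
χ² = Σ (O − E)² / E
  purple smooth: (123 − 118.125)² / 118.125 = 0.2012
  purple shrunken: (37 − 39.375)² / 39.375 = 0.1433
  yellow smooth: (36 − 39.375)² / 39.375 = 0.2893
  yellow shrunken: (14 − 13.125)² / 13.125 = 0.0583
χ² = 0.2012 + 0.1433 + 0.2893 + 0.0583 = 0.6921 ≈ 0.692
Degrees of freedom = 4 − 1 = 3; critical value at α = 0.05 is 7.815.
Since 0.692 < 7.815, we fail to reject the null hypothesis — the data are consistent with the 9:3:3:1 ratio.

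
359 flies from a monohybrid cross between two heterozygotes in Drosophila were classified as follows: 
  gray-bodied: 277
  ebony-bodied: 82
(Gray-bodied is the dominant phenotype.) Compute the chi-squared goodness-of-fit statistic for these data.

For a monohybrid cross between heterozygotes with complete dominance, the expected phenotypic ratio is 3:1.
Expected counts for N = 359 under a 3:1 ratio (total parts = 4):
  gray-bodied: 359 × 3/4 = 269.25
  ebony-bodied: 359 × 1/4 = 89.75
χ² = Σ (O − E)² / E
  gray-bodied: (277 − 269.25)² / 269.25 = 0.2231
  ebony-bodied: (82 − 89.75)² / 89.75 = 0.6692
χ² = 0.2231 + 0.6692 = 0.8923 ≈ 0.892

0.892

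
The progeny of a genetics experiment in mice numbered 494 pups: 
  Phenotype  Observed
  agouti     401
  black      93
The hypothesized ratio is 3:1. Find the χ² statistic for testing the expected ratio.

10.043

The 3:1 ratio has 4 parts, so with N = 494 the expected counts are:
  agouti: 494 × 3/4 = 370.5
  black: 494 × 1/4 = 123.5
χ² = Σ (O − E)² / E
  agouti: (401 − 370.5)² / 370.5 = 2.5108
  black: (93 − 123.5)² / 123.5 = 7.5324
χ² = 2.5108 + 7.5324 = 10.0432 ≈ 10.043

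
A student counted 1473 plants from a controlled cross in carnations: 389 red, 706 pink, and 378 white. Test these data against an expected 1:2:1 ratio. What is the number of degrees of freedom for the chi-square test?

A goodness-of-fit test with 3 phenotype classes has df = 3 − 1 = 2.

2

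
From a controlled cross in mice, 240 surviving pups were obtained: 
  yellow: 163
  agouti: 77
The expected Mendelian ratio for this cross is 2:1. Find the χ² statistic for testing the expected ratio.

0.169

Expected counts for N = 240 under a 2:1 ratio (total parts = 3):
  yellow: 240 × 2/3 = 160
  agouti: 240 × 1/3 = 80
χ² = Σ (O − E)² / E
  yellow: (163 − 160)² / 160 = 0.0563
  agouti: (77 − 80)² / 80 = 0.1125
χ² = 0.0563 + 0.1125 = 0.1688 ≈ 0.169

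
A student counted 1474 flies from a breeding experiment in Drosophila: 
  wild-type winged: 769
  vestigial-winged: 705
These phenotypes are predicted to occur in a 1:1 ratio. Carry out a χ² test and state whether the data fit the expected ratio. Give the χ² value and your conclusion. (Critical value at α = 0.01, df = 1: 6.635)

2.779; consistent

The 1:1 ratio has 2 parts, so with N = 1474 the expected counts are:
  wild-type winged: 1474 × 1/2 = 737
  vestigial-winged: 1474 × 1/2 = 737
χ² = Σ (O − E)² / E
  wild-type winged: (769 − 737)² / 737 = 1.3894
  vestigial-winged: (705 − 737)² / 737 = 1.3894
χ² = 1.3894 + 1.3894 = 2.7788 ≈ 2.779
Degrees of freedom = 2 − 1 = 1; critical value at α = 0.01 is 6.635.
Since 2.779 < 6.635, we fail to reject the null hypothesis — the data are consistent with the 1:1 ratio.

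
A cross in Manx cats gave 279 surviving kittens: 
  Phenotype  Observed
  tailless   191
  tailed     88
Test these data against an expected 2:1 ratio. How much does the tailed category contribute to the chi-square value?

Expected counts for N = 279 under a 2:1 ratio (total parts = 3):
  tailless: 279 × 2/3 = 186
  tailed: 279 × 1/3 = 93
Contribution of tailed: (88 − 93)² / 93 = 0.2688

0.269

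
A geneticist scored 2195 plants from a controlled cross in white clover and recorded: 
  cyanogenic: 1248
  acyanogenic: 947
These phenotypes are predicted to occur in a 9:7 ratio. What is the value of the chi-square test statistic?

0.328

The 9:7 ratio has 16 parts, so with N = 2195 the expected counts are:
  cyanogenic: 2195 × 9/16 = 1234.6875
  acyanogenic: 2195 × 7/16 = 960.3125
χ² = Σ (O − E)² / E
  cyanogenic: (1248 − 1234.6875)² / 1234.6875 = 0.1435
  acyanogenic: (947 − 960.3125)² / 960.3125 = 0.1845
χ² = 0.1435 + 0.1845 = 0.328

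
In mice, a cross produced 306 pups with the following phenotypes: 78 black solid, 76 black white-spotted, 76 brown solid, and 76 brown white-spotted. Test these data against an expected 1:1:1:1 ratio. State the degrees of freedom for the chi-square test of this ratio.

A goodness-of-fit test with 4 phenotype classes has df = 4 − 1 = 3.

3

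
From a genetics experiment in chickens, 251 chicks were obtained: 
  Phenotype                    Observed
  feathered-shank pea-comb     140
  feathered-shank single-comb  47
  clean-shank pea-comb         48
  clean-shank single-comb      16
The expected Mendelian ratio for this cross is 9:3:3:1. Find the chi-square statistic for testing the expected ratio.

Total ratio parts = 16. Expected numbers out of 251:
  feathered-shank pea-comb: 251 × 9/16 = 141.1875
  feathered-shank single-comb: 251 × 3/16 = 47.0625
  clean-shank pea-comb: 251 × 3/16 = 47.0625
  clean-shank single-comb: 251 × 1/16 = 15.6875
χ² = Σ (O − E)² / E
  feathered-shank pea-comb: (140 − 141.1875)² / 141.1875 = 0.0100
  feathered-shank single-comb: (47 − 47.0625)² / 47.0625 = 0.0001
  clean-shank pea-comb: (48 − 47.0625)² / 47.0625 = 0.0187
  clean-shank single-comb: (16 − 15.6875)² / 15.6875 = 0.0062
χ² = 0.0100 + 0.0001 + 0.0187 + 0.0062 = 0.035

0.035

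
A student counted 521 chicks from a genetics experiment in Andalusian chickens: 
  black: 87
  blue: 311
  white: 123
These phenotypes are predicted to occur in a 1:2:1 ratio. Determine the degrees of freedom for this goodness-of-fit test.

2

A goodness-of-fit test with 3 phenotype classes has df = 3 − 1 = 2.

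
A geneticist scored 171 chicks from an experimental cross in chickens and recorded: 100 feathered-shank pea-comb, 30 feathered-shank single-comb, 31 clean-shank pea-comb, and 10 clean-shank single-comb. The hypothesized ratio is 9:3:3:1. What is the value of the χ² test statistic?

Expected counts for N = 171 under a 9:3:3:1 ratio (total parts = 16):
  feathered-shank pea-comb: 171 × 9/16 = 96.1875
  feathered-shank single-comb: 171 × 3/16 = 32.0625
  clean-shank pea-comb: 171 × 3/16 = 32.0625
  clean-shank single-comb: 171 × 1/16 = 10.6875
χ² = Σ (O − E)² / E
  feathered-shank pea-comb: (100 − 96.1875)² / 96.1875 = 0.1511
  feathered-shank single-comb: (30 − 32.0625)² / 32.0625 = 0.1327
  clean-shank pea-comb: (31 − 32.0625)² / 32.0625 = 0.0352
  clean-shank single-comb: (10 − 10.6875)² / 10.6875 = 0.0442
χ² = 0.1511 + 0.1327 + 0.0352 + 0.0442 = 0.3632 ≈ 0.363

0.363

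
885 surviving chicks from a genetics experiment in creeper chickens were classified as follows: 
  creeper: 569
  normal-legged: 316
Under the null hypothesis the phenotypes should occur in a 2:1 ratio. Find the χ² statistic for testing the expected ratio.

Under the 2:1 hypothesis (Σ ratio = 3, N = 885):
  creeper: 885 × 2/3 = 590
  normal-legged: 885 × 1/3 = 295
χ² = Σ (O − E)² / E
  creeper: (569 − 590)² / 590 = 0.7475
  normal-legged: (316 − 295)² / 295 = 1.4949
χ² = 0.7475 + 1.4949 = 2.2424 ≈ 2.242

2.242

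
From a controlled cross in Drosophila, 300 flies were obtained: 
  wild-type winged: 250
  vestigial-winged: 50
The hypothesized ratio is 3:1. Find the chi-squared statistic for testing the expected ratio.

Total ratio parts = 4. Expected numbers out of 300:
  wild-type winged: 300 × 3/4 = 225
  vestigial-winged: 300 × 1/4 = 75
χ² = Σ (O − E)² / E
  wild-type winged: (250 − 225)² / 225 = 2.7778
  vestigial-winged: (50 − 75)² / 75 = 8.3333
χ² = 2.7778 + 8.3333 = 11.1111 ≈ 11.111

11.111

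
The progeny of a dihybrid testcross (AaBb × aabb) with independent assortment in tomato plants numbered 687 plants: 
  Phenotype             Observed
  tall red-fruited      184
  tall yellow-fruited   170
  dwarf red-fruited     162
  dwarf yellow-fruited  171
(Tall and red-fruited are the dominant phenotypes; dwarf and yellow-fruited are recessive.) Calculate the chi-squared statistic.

A dihybrid testcross with independent assortment gives a 1:1:1:1 ratio.
Under the 1:1:1:1 hypothesis (Σ ratio = 4, N = 687):
  tall red-fruited: 687 × 1/4 = 171.75
  tall yellow-fruited: 687 × 1/4 = 171.75
  dwarf red-fruited: 687 × 1/4 = 171.75
  dwarf yellow-fruited: 687 × 1/4 = 171.75
χ² = Σ (O − E)² / E
  tall red-fruited: (184 − 171.75)² / 171.75 = 0.8737
  tall yellow-fruited: (170 − 171.75)² / 171.75 = 0.0178
  dwarf red-fruited: (162 − 171.75)² / 171.75 = 0.5535
  dwarf yellow-fruited: (171 − 171.75)² / 171.75 = 0.0033
χ² = 0.8737 + 0.0178 + 0.5535 + 0.0033 = 1.4483 ≈ 1.448

1.448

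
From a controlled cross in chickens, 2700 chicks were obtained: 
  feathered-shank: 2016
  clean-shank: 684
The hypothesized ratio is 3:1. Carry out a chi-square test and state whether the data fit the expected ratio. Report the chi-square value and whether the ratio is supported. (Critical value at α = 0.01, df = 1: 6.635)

Expected counts for N = 2700 under a 3:1 ratio (total parts = 4):
  feathered-shank: 2700 × 3/4 = 2025
  clean-shank: 2700 × 1/4 = 675
χ² = Σ (O − E)² / E
  feathered-shank: (2016 − 2025)² / 2025 = 0.0400
  clean-shank: (684 − 675)² / 675 = 0.1200
χ² = 0.0400 + 0.1200 = 0.160
Degrees of freedom = 2 − 1 = 1; critical value at α = 0.01 is 6.635.
Since 0.160 < 6.635, we fail to reject the null hypothesis — the data are consistent with the 3:1 ratio.

0.160; consistent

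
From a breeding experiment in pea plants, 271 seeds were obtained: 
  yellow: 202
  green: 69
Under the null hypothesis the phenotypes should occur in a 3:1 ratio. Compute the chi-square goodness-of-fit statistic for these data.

0.031

Total ratio parts = 4. Expected numbers out of 271:
  yellow: 271 × 3/4 = 203.25
  green: 271 × 1/4 = 67.75
χ² = Σ (O − E)² / E
  yellow: (202 − 203.25)² / 203.25 = 0.0077
  green: (69 − 67.75)² / 67.75 = 0.0231
χ² = 0.0077 + 0.0231 = 0.0308 ≈ 0.031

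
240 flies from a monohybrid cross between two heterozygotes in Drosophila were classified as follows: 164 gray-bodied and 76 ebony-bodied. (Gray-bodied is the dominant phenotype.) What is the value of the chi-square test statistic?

5.689

For a monohybrid cross between heterozygotes with complete dominance, the expected phenotypic ratio is 3:1.
Total ratio parts = 4. Expected numbers out of 240:
  gray-bodied: 240 × 3/4 = 180
  ebony-bodied: 240 × 1/4 = 60
χ² = Σ (O − E)² / E
  gray-bodied: (164 − 180)² / 180 = 1.4222
  ebony-bodied: (76 − 60)² / 60 = 4.2667
χ² = 1.4222 + 4.2667 = 5.6889 ≈ 5.689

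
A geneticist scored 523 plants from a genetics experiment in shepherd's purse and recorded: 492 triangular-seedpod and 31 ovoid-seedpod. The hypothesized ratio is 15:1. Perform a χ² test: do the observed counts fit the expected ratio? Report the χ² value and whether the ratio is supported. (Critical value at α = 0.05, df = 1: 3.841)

Under the 15:1 hypothesis (Σ ratio = 16, N = 523):
  triangular-seedpod: 523 × 15/16 = 490.3125
  ovoid-seedpod: 523 × 1/16 = 32.6875
χ² = Σ (O − E)² / E
  triangular-seedpod: (492 − 490.3125)² / 490.3125 = 0.0058
  ovoid-seedpod: (31 − 32.6875)² / 32.6875 = 0.0871
χ² = 0.0058 + 0.0871 = 0.0929 ≈ 0.093
Degrees of freedom = 2 − 1 = 1; critical value at α = 0.05 is 3.841.
Since 0.093 < 3.841, we fail to reject the null hypothesis — the data are consistent with the 15:1 ratio.

0.093; consistent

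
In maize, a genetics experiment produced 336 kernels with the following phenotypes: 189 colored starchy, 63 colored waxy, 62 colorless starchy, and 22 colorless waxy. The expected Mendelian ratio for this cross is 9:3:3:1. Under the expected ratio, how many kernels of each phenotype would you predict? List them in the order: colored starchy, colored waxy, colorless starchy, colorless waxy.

Total ratio parts = 16. Expected numbers out of 336:
  colored starchy: 336 × 9/16 = 189
  colored waxy: 336 × 3/16 = 63
  colorless starchy: 336 × 3/16 = 63
  colorless waxy: 336 × 1/16 = 21

189, 63, 63, 21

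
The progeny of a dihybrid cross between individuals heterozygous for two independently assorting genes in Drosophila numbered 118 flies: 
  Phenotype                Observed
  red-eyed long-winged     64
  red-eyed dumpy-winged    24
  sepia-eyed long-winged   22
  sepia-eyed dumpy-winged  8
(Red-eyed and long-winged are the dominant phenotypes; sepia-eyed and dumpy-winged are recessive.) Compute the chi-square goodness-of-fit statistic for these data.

A dihybrid F₂ with independent assortment and complete dominance at both loci gives a 9:3:3:1 phenotypic ratio.
Under the 9:3:3:1 hypothesis (Σ ratio = 16, N = 118):
  red-eyed long-winged: 118 × 9/16 = 66.375
  red-eyed dumpy-winged: 118 × 3/16 = 22.125
  sepia-eyed long-winged: 118 × 3/16 = 22.125
  sepia-eyed dumpy-winged: 118 × 1/16 = 7.375
χ² = Σ (O − E)² / E
  red-eyed long-winged: (64 − 66.375)² / 66.375 = 0.0850
  red-eyed dumpy-winged: (24 − 22.125)² / 22.125 = 0.1589
  sepia-eyed long-winged: (22 − 22.125)² / 22.125 = 0.0007
  sepia-eyed dumpy-winged: (8 − 7.375)² / 7.375 = 0.0530
χ² = 0.0850 + 0.1589 + 0.0007 + 0.0530 = 0.2976 ≈ 0.298

0.298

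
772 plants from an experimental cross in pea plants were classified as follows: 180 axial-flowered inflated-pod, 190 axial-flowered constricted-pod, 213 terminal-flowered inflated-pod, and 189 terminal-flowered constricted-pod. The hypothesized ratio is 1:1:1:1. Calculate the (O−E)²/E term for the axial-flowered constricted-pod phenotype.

0.047

Under the 1:1:1:1 hypothesis (Σ ratio = 4, N = 772):
  axial-flowered inflated-pod: 772 × 1/4 = 193
  axial-flowered constricted-pod: 772 × 1/4 = 193
  terminal-flowered inflated-pod: 772 × 1/4 = 193
  terminal-flowered constricted-pod: 772 × 1/4 = 193
Contribution of axial-flowered constricted-pod: (190 − 193)² / 193 = 0.0466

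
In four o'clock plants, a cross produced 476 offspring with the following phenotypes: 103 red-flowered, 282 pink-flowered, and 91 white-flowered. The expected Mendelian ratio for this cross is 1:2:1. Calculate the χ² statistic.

16.874

Total ratio parts = 4. Expected numbers out of 476:
  red-flowered: 476 × 1/4 = 119
  pink-flowered: 476 × 2/4 = 238
  white-flowered: 476 × 1/4 = 119
χ² = Σ (O − E)² / E
  red-flowered: (103 − 119)² / 119 = 2.1513
  pink-flowered: (282 − 238)² / 238 = 8.1345
  white-flowered: (91 − 119)² / 119 = 6.5882
χ² = 2.1513 + 8.1345 + 6.5882 = 16.874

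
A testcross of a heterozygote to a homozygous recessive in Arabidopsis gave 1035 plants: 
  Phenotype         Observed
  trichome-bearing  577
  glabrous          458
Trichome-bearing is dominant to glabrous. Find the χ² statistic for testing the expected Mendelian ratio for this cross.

A testcross of a heterozygote (Aa × aa) gives a 1:1 phenotypic ratio.
Under the 1:1 hypothesis (Σ ratio = 2, N = 1035):
  trichome-bearing: 1035 × 1/2 = 517.5
  glabrous: 1035 × 1/2 = 517.5
χ² = Σ (O − E)² / E
  trichome-bearing: (577 − 517.5)² / 517.5 = 6.8411
  glabrous: (458 − 517.5)² / 517.5 = 6.8411
χ² = 6.8411 + 6.8411 = 13.6822 ≈ 13.682

13.682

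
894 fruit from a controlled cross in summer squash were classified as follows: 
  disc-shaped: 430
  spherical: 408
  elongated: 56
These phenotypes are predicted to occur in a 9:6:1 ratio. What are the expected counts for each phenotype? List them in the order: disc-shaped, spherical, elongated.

The 9:6:1 ratio has 16 parts, so with N = 894 the expected counts are:
  disc-shaped: 894 × 9/16 = 502.875
  spherical: 894 × 6/16 = 335.25
  elongated: 894 × 1/16 = 55.875

502.875, 335.25, 55.875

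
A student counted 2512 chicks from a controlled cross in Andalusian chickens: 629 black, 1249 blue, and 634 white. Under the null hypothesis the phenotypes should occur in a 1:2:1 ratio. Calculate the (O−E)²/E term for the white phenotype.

The 1:2:1 ratio has 4 parts, so with N = 2512 the expected counts are:
  black: 2512 × 1/4 = 628
  blue: 2512 × 2/4 = 1256
  white: 2512 × 1/4 = 628
Contribution of white: (634 − 628)² / 628 = 0.0573

0.057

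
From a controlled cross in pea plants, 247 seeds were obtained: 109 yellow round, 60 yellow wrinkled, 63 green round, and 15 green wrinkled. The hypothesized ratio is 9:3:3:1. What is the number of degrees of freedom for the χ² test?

A goodness-of-fit test with 4 phenotype classes has df = 4 − 1 = 3.

3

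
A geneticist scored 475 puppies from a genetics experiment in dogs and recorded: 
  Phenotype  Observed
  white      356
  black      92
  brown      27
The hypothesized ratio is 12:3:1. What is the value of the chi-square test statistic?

0.340

Expected counts for N = 475 under a 12:3:1 ratio (total parts = 16):
  white: 475 × 12/16 = 356.25
  black: 475 × 3/16 = 89.0625
  brown: 475 × 1/16 = 29.6875
χ² = Σ (O − E)² / E
  white: (356 − 356.25)² / 356.25 = 0.0002
  black: (92 − 89.0625)² / 89.0625 = 0.0969
  brown: (27 − 29.6875)² / 29.6875 = 0.2433
χ² = 0.0002 + 0.0969 + 0.2433 = 0.3404 ≈ 0.340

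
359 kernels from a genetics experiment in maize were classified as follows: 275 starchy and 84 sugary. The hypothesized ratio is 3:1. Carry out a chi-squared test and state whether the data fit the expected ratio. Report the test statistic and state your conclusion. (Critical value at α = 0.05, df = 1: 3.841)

Under the 3:1 hypothesis (Σ ratio = 4, N = 359):
  starchy: 359 × 3/4 = 269.25
  sugary: 359 × 1/4 = 89.75
χ² = Σ (O − E)² / E
  starchy: (275 − 269.25)² / 269.25 = 0.1228
  sugary: (84 − 89.75)² / 89.75 = 0.3684
χ² = 0.1228 + 0.3684 = 0.4912 ≈ 0.491
Degrees of freedom = 2 − 1 = 1; critical value at α = 0.05 is 3.841.
Since 0.491 < 3.841, we fail to reject the null hypothesis — the data are consistent with the 3:1 ratio.

0.491; consistent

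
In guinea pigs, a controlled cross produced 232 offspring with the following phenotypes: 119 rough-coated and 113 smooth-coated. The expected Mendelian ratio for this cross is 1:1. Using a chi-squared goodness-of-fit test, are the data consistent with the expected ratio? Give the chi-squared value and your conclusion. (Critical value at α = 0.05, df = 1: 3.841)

The 1:1 ratio has 2 parts, so with N = 232 the expected counts are:
  rough-coated: 232 × 1/2 = 116
  smooth-coated: 232 × 1/2 = 116
χ² = Σ (O − E)² / E
  rough-coated: (119 − 116)² / 116 = 0.0776
  smooth-coated: (113 − 116)² / 116 = 0.0776
χ² = 0.0776 + 0.0776 = 0.1552 ≈ 0.155
Degrees of freedom = 2 − 1 = 1; critical value at α = 0.05 is 3.841.
Since 0.155 < 3.841, we fail to reject the null hypothesis — the data are consistent with the 1:1 ratio.

0.155; consistent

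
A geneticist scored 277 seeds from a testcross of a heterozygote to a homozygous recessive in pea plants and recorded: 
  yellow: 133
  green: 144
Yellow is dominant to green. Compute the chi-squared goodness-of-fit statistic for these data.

A testcross of a heterozygote (Aa × aa) gives a 1:1 phenotypic ratio.
Total ratio parts = 2. Expected numbers out of 277:
  yellow: 277 × 1/2 = 138.5
  green: 277 × 1/2 = 138.5
χ² = Σ (O − E)² / E
  yellow: (133 − 138.5)² / 138.5 = 0.2184
  green: (144 − 138.5)² / 138.5 = 0.2184
χ² = 0.2184 + 0.2184 = 0.4368 ≈ 0.437

0.437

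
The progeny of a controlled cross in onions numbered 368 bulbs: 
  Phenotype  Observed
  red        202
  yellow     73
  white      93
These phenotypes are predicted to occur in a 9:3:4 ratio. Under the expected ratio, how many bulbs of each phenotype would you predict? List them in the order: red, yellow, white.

207, 69, 92

Expected counts for N = 368 under a 9:3:4 ratio (total parts = 16):
  red: 368 × 9/16 = 207
  yellow: 368 × 3/16 = 69
  white: 368 × 4/16 = 92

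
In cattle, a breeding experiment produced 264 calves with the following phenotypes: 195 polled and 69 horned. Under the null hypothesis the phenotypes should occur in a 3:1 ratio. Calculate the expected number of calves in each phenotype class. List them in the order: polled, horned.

198, 66

Total ratio parts = 4. Expected numbers out of 264:
  polled: 264 × 3/4 = 198
  horned: 264 × 1/4 = 66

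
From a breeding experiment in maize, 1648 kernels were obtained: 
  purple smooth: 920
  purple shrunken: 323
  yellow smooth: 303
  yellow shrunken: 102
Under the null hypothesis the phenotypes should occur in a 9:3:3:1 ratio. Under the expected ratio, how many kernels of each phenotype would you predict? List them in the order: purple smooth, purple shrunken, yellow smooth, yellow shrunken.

Expected counts for N = 1648 under a 9:3:3:1 ratio (total parts = 16):
  purple smooth: 1648 × 9/16 = 927
  purple shrunken: 1648 × 3/16 = 309
  yellow smooth: 1648 × 3/16 = 309
  yellow shrunken: 1648 × 1/16 = 103

927, 309, 309, 103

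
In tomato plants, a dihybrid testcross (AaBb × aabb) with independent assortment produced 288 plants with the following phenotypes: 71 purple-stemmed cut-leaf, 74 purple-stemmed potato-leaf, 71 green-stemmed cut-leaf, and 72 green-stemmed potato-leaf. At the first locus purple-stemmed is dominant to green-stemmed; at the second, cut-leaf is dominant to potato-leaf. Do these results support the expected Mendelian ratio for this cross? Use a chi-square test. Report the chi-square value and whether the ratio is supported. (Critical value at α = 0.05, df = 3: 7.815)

A dihybrid testcross with independent assortment gives a 1:1:1:1 ratio.
Under the 1:1:1:1 hypothesis (Σ ratio = 4, N = 288):
  purple-stemmed cut-leaf: 288 × 1/4 = 72
  purple-stemmed potato-leaf: 288 × 1/4 = 72
  green-stemmed cut-leaf: 288 × 1/4 = 72
  green-stemmed potato-leaf: 288 × 1/4 = 72
χ² = Σ (O − E)² / E
  purple-stemmed cut-leaf: (71 − 72)² / 72 = 0.0139
  purple-stemmed potato-leaf: (74 − 72)² / 72 = 0.0556
  green-stemmed cut-leaf: (71 − 72)² / 72 = 0.0139
  green-stemmed potato-leaf: (72 − 72)² / 72 = 0.0000
χ² = 0.0139 + 0.0556 + 0.0139 + 0.0000 = 0.0834 ≈ 0.083
Degrees of freedom = 4 − 1 = 3; critical value at α = 0.05 is 7.815.
Since 0.083 < 7.815, we fail to reject the null hypothesis — the data are consistent with the 1:1:1:1 ratio.

0.083; consistent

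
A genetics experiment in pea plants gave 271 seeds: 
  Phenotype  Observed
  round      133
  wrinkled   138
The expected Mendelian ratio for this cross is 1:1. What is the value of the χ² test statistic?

0.092

Expected counts for N = 271 under a 1:1 ratio (total parts = 2):
  round: 271 × 1/2 = 135.5
  wrinkled: 271 × 1/2 = 135.5
χ² = Σ (O − E)² / E
  round: (133 − 135.5)² / 135.5 = 0.0461
  wrinkled: (138 − 135.5)² / 135.5 = 0.0461
χ² = 0.0461 + 0.0461 = 0.0922 ≈ 0.092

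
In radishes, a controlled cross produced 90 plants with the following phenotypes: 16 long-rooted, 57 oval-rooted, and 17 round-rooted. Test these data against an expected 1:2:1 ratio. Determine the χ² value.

6.422

Total ratio parts = 4. Expected numbers out of 90:
  long-rooted: 90 × 1/4 = 22.5
  oval-rooted: 90 × 2/4 = 45
  round-rooted: 90 × 1/4 = 22.5
χ² = Σ (O − E)² / E
  long-rooted: (16 − 22.5)² / 22.5 = 1.8778
  oval-rooted: (57 − 45)² / 45 = 3.2000
  round-rooted: (17 − 22.5)² / 22.5 = 1.3444
χ² = 1.8778 + 3.2000 + 1.3444 = 6.4222 ≈ 6.422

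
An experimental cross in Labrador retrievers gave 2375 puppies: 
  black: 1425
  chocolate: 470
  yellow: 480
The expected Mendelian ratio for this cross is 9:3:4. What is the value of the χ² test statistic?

29.098

The 9:3:4 ratio has 16 parts, so with N = 2375 the expected counts are:
  black: 2375 × 9/16 = 1335.9375
  chocolate: 2375 × 3/16 = 445.3125
  yellow: 2375 × 4/16 = 593.75
χ² = Σ (O − E)² / E
  black: (1425 − 1335.9375)² / 1335.9375 = 5.9375
  chocolate: (470 − 445.3125)² / 445.3125 = 1.3686
  yellow: (480 − 593.75)² / 593.75 = 21.7921
χ² = 5.9375 + 1.3686 + 21.7921 = 29.0982 ≈ 29.098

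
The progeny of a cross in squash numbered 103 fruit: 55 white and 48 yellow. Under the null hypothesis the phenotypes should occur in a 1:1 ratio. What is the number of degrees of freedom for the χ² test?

A goodness-of-fit test with 2 phenotype classes has df = 2 − 1 = 1.

1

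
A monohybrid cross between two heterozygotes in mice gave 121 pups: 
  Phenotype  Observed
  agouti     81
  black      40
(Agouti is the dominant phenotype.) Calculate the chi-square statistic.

4.190

For a monohybrid cross between heterozygotes with complete dominance, the expected phenotypic ratio is 3:1.
Total ratio parts = 4. Expected numbers out of 121:
  agouti: 121 × 3/4 = 90.75
  black: 121 × 1/4 = 30.25
χ² = Σ (O − E)² / E
  agouti: (81 − 90.75)² / 90.75 = 1.0475
  black: (40 − 30.25)² / 30.25 = 3.1426
χ² = 1.0475 + 3.1426 = 4.1901 ≈ 4.190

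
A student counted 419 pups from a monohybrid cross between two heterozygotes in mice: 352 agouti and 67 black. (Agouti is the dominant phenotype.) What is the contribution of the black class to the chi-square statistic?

For a monohybrid cross between heterozygotes with complete dominance, the expected phenotypic ratio is 3:1.
Total ratio parts = 4. Expected numbers out of 419:
  agouti: 419 × 3/4 = 314.25
  black: 419 × 1/4 = 104.75
Contribution of black: (67 − 104.75)² / 104.75 = 13.6044

13.604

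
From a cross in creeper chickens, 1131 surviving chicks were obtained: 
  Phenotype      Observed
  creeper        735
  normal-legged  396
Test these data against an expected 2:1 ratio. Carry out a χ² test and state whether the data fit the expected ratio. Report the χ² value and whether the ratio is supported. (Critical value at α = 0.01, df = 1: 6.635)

Expected counts for N = 1131 under a 2:1 ratio (total parts = 3):
  creeper: 1131 × 2/3 = 754
  normal-legged: 1131 × 1/3 = 377
χ² = Σ (O − E)² / E
  creeper: (735 − 754)² / 754 = 0.4788
  normal-legged: (396 − 377)² / 377 = 0.9576
χ² = 0.4788 + 0.9576 = 1.4364 ≈ 1.436
Degrees of freedom = 2 − 1 = 1; critical value at α = 0.01 is 6.635.
Since 1.436 < 6.635, we fail to reject the null hypothesis — the data are consistent with the 2:1 ratio.

1.436; consistent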